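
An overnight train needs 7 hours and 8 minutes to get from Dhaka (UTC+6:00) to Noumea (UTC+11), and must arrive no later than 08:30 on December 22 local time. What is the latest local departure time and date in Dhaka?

Target arrival in UTC: 08:30 − 11:00 = 21:30 on Dec 21.
Subtract 7 hours and 8 minutes → departure 14:22 UTC on Dec 21.
Dhaka is UTC+6:00: 14:22 + 6:00 = 20:22 on Dec 21.

20:22 on December 21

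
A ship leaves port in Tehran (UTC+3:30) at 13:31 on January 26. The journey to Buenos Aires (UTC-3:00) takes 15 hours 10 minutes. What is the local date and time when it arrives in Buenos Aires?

Buenos Aires is 6:30 behind Tehran.
After 15 hours and 10 minutes it is 04:41 (Jan 27) in Tehran.
Shift by the zone difference: 04:41 − 6:30 = 22:11 on Jan 26 in Buenos Aires.

22:11 on January 26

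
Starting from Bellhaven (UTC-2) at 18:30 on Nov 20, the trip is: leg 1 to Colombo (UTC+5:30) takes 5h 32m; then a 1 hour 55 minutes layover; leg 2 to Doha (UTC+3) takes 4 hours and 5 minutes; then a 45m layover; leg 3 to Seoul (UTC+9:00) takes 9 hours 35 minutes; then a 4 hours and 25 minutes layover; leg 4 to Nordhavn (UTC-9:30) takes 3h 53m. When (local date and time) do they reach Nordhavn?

17:10 on Nov 21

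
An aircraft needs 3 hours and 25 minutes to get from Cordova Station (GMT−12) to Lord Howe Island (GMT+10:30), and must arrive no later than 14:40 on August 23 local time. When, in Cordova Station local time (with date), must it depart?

Target arrival in UTC: 14:40 − 10:30 = 04:10 on Aug 23.
Subtract 3 hours and 25 minutes → departure 00:45 UTC on Aug 23.
Cordova Station is UTC−12:00: 00:45 − 12:00 = 12:45 on Aug 22.

12:45 on August 22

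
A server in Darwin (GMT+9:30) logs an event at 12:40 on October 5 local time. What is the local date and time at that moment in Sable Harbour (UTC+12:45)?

Sable Harbour is 3:15 ahead of Darwin.
Shift by the zone difference: 12:40 + 3:15 = 15:55 on Oct 5 in Sable Harbour.

15:55 on October 5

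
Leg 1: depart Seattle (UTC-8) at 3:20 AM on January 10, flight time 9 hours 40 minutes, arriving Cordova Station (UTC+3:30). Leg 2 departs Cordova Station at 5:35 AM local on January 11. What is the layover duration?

5 hours 5 minutes

Convert departure to UTC: 3:20 AM + 8:00 = 11:20 AM UTC on Jan 10.
Add 9 hours and 40 minutes flight time → 9:00 PM UTC.
Cordova Station is UTC+3:30, so local arrival = 9:00 PM + 3:30 = 12:30 AM on Jan 11.
Layover = 5:35 AM − 12:30 AM = 5 hours 5 minutes.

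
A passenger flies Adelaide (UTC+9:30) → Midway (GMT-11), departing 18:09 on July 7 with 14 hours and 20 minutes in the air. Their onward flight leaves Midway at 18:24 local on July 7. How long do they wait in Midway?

Convert departure to UTC: 18:09 − 9:30 = 08:39 UTC on Jul 7.
Add 14 hours 20 minutes flight time → 22:59 UTC.
Midway is UTC−11:00, so local arrival = 22:59 − 11:00 = 11:59 on Jul 7.
Layover = 18:24 − 11:59 = 6 hours 25 minutes.

6 hours 25 minutes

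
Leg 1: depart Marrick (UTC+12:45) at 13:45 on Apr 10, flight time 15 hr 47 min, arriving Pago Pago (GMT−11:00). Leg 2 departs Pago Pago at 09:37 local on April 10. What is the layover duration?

Convert departure to UTC: 13:45 − 12:45 = 01:00 UTC on Apr 10.
Add 15 hours and 47 minutes flight time → 16:47 UTC.
Pago Pago is UTC−11:00, so local arrival = 16:47 − 11:00 = 05:47 on Apr 10.
Layover = 09:37 − 05:47 = 3 hours 50 minutes.

3 hours 50 minutes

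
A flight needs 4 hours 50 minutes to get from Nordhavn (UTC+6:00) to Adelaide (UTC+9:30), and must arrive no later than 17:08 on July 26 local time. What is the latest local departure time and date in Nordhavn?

08:48 on July 26

Target arrival in UTC: 17:08 − 9:30 = 07:38 on Jul 26.
Subtract 4 hours 50 minutes → departure 02:48 UTC on Jul 26.
Nordhavn is UTC+6:00: 02:48 + 6:00 = 08:48 on Jul 26.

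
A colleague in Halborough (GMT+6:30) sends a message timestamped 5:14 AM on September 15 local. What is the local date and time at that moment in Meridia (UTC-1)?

9:44 PM on September 14

Meridia is 7:30 behind Halborough.
Shift by the zone difference: 5:14 AM − 7:30 = 9:44 PM on Sep 14 in Meridia.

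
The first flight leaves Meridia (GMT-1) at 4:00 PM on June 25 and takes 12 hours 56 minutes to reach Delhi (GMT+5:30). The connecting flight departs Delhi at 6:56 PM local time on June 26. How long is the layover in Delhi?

Convert departure to UTC: 4:00 PM + 1:00 = 5:00 PM UTC on Jun 25.
Add 12 hours and 56 minutes flight time → 5:56 AM UTC (Jun 26).
Delhi is UTC+5:30, so local arrival = 5:56 AM + 5:30 = 11:26 AM on Jun 26.
Layover = 6:56 PM − 11:26 AM = 7 hours 30 minutes.

7 hours 30 minutes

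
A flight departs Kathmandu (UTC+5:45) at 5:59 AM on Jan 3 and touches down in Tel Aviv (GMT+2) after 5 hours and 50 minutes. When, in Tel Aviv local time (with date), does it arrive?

Convert departure to UTC: 5:59 AM − 5:45 = 12:14 AM UTC on Jan 3.
Add 5 hours and 50 minutes travel time → 6:04 AM UTC.
Tel Aviv is UTC+2:00, so local arrival = 6:04 AM + 2:00 = 8:04 AM on Jan 3.

8:04 AM on Jan 3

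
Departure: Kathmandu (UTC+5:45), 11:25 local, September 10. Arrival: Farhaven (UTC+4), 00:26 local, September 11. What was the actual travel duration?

14 hours 46 minutes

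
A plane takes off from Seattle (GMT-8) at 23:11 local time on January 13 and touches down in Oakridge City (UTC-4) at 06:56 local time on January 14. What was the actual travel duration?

3 hours 45 minutes

Departure in UTC: 23:11 + 8:00 = 07:11 on Jan 14.
Arrival in UTC: 06:56 + 4:00 = 10:56 on Jan 14.
Elapsed = 10:56 − 07:11 = 3 hours 45 minutes.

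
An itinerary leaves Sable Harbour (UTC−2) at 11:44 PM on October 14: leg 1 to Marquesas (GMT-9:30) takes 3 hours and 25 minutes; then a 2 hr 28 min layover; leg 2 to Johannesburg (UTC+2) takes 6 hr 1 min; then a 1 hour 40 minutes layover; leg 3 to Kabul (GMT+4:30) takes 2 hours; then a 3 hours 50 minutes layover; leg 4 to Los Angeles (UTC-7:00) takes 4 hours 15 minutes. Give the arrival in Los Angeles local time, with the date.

Convert departure to UTC: 11:44 PM + 2:00 = 1:44 AM UTC on Oct 15.
Add 3 hours 25 minutes leg 1 → 5:09 AM UTC.
Add 2 hours and 28 minutes layover in Marquesas → 7:37 AM UTC.
Add 6 hours 1 minute leg 2 → 1:38 PM UTC.
Add 1 hour 40 minutes layover in Johannesburg → 3:18 PM UTC.
Add 2 hours leg 3 → 5:18 PM UTC.
Add 3 hours and 50 minutes layover in Kabul → 9:08 PM UTC.
Add 4 hours and 15 minutes leg 4 → 1:23 AM UTC (Oct 16).
Los Angeles is UTC−7:00, so local arrival = 1:23 AM − 7:00 = 6:23 PM on Oct 15.

6:23 PM on October 15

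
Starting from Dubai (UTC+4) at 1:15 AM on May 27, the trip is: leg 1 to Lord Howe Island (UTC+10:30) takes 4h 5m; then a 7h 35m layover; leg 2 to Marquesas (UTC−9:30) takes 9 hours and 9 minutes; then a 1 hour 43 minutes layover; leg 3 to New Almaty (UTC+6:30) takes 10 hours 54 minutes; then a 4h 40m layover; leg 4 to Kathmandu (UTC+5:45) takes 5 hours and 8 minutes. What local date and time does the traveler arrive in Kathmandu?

Convert departure to UTC: 1:15 AM − 4:00 = 9:15 PM UTC on May 26.
Add 4 hours 5 minutes leg 1 → 1:20 AM UTC (May 27).
Add 7 hours 35 minutes layover in Lord Howe Island → 8:55 AM UTC.
Add 9 hours and 9 minutes leg 2 → 6:04 PM UTC.
Add 1 hour 43 minutes layover in Marquesas → 7:47 PM UTC.
Add 10 hours 54 minutes leg 3 → 6:41 AM UTC (May 28).
Add 4 hours and 40 minutes layover in New Almaty → 11:21 AM UTC.
Add 5 hours 8 minutes leg 4 → 4:29 PM UTC.
Kathmandu is UTC+5:45, so local arrival = 4:29 PM + 5:45 = 10:14 PM on May 28.

10:14 PM on May 28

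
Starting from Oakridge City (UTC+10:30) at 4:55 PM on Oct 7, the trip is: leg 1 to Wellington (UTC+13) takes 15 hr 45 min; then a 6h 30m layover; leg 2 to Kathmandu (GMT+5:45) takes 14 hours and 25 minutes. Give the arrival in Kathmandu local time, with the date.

12:50 AM on October 9

Convert departure to UTC: 4:55 PM − 10:30 = 6:25 AM UTC on Oct 7.
Add 15 hours 45 minutes leg 1 → 10:10 PM UTC.
Add 6 hours 30 minutes layover in Wellington → 4:40 AM UTC (Oct 8).
Add 14 hours and 25 minutes leg 2 → 7:05 PM UTC.
Kathmandu is UTC+5:45, so local arrival = 7:05 PM + 5:45 = 12:50 AM on Oct 9.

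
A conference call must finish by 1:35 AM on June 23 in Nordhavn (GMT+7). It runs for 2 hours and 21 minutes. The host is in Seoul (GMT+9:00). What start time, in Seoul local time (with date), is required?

1:14 AM on June 23

Target end time in UTC: 1:35 AM − 7:00 = 6:35 PM on Jun 22.
Subtract 2 hours and 21 minutes → start 4:14 PM UTC on Jun 22.
Seoul is UTC+9:00: 4:14 PM + 9:00 = 1:14 AM on Jun 23.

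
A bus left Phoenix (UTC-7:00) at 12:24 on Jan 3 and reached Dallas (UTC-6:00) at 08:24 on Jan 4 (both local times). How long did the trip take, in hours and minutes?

19 hours

Dallas is 1:00 ahead of Phoenix.
Clock-face elapsed time (ignoring zones) is 20 hours.
Actual elapsed = 20 hours − 1:00 = 19 hours.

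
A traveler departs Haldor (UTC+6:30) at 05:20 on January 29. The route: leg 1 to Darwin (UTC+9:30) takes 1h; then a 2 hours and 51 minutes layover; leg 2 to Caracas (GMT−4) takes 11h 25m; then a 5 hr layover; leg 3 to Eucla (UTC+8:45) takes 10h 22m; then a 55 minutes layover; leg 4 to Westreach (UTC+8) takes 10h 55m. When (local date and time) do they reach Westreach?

01:18 on January 31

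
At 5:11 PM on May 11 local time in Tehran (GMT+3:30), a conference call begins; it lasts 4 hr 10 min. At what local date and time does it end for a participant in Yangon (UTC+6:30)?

Yangon is 3:00 ahead of Tehran.
After 4 hours and 10 minutes it is 9:21 PM in Tehran.
Shift by the zone difference: 9:21 PM + 3:00 = 12:21 AM on May 12 in Yangon.

12:21 AM on May 12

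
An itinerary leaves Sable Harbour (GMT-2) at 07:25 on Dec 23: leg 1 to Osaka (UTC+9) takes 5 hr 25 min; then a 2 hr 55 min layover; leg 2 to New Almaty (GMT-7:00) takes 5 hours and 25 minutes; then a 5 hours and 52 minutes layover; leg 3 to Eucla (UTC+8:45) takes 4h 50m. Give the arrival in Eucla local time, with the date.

18:37 on December 24

Convert departure to UTC: 07:25 + 2:00 = 09:25 UTC on Dec 23.
Add 5 hours and 25 minutes leg 1 → 14:50 UTC.
Add 2 hours and 55 minutes layover in Osaka → 17:45 UTC.
Add 5 hours and 25 minutes leg 2 → 23:10 UTC.
Add 5 hours 52 minutes layover in New Almaty → 05:02 UTC (Dec 24).
Add 4 hours 50 minutes leg 3 → 09:52 UTC.
Eucla is UTC+8:45, so local arrival = 09:52 + 8:45 = 18:37 on Dec 24.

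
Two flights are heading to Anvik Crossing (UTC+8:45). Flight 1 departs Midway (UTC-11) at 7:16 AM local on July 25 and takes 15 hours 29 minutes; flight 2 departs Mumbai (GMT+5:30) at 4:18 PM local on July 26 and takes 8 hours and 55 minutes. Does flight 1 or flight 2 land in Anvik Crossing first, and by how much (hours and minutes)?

Flight 1 in UTC: 7:16 AM + 11:00 = 6:16 PM on Jul 25.
+15 hours and 29 minutes → arrive 9:45 AM UTC on Jul 26.
Flight 2 in UTC: 4:18 PM − 5:30 = 10:48 AM on Jul 26.
+8 hours and 55 minutes → arrive 7:43 PM UTC on Jul 26.
Flight 1 lands earlier by 9 hours 58 minutes.

the first, by 9 hours 58 minutes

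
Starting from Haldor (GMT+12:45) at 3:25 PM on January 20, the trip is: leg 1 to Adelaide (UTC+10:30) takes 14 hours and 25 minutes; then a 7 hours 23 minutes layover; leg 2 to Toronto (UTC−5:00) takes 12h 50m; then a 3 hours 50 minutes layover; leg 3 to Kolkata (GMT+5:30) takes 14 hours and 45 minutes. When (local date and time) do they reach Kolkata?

Convert departure to UTC: 3:25 PM − 12:45 = 2:40 AM UTC on Jan 20.
Add 14 hours 25 minutes leg 1 → 5:05 PM UTC.
Add 7 hours 23 minutes layover in Adelaide → 12:28 AM UTC (Jan 21).
Add 12 hours and 50 minutes leg 2 → 1:18 PM UTC.
Add 3 hours and 50 minutes layover in Toronto → 5:08 PM UTC.
Add 14 hours 45 minutes leg 3 → 7:53 AM UTC (Jan 22).
Kolkata is UTC+5:30, so local arrival = 7:53 AM + 5:30 = 1:23 PM on Jan 22.

1:23 PM on Jan 22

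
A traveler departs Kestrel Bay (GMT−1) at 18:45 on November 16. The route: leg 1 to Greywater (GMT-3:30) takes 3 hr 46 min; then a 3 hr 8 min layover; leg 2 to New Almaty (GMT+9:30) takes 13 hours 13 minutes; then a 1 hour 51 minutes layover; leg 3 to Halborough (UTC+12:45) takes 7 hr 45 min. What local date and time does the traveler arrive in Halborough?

Convert departure to UTC: 18:45 + 1:00 = 19:45 UTC on Nov 16.
Add 3 hours 46 minutes leg 1 → 23:31 UTC.
Add 3 hours 8 minutes layover in Greywater → 02:39 UTC (Nov 17).
Add 13 hours and 13 minutes leg 2 → 15:52 UTC.
Add 1 hour 51 minutes layover in New Almaty → 17:43 UTC.
Add 7 hours 45 minutes leg 3 → 01:28 UTC (Nov 18).
Halborough is UTC+12:45, so local arrival = 01:28 + 12:45 = 14:13 on Nov 18.

14:13 on Nov 18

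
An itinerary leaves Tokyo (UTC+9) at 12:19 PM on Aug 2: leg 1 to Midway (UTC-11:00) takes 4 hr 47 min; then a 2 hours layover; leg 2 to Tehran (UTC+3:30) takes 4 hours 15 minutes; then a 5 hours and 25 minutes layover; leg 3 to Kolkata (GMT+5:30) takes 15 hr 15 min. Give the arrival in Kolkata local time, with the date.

Convert departure to UTC: 12:19 PM − 9:00 = 3:19 AM UTC on Aug 2.
Add 4 hours and 47 minutes leg 1 → 8:06 AM UTC.
Add 2 hours layover in Midway → 10:06 AM UTC.
Add 4 hours 15 minutes leg 2 → 2:21 PM UTC.
Add 5 hours 25 minutes layover in Tehran → 7:46 PM UTC.
Add 15 hours 15 minutes leg 3 → 11:01 AM UTC (Aug 3).
Kolkata is UTC+5:30, so local arrival = 11:01 AM + 5:30 = 4:31 PM on Aug 3.

4:31 PM on August 3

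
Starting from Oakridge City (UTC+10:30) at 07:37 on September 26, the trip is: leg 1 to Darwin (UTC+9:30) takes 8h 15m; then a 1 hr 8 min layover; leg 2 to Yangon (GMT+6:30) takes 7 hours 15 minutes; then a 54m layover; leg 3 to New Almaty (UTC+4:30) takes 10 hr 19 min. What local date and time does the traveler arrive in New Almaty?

05:28 on September 27

Convert departure to UTC: 07:37 − 10:30 = 21:07 UTC on Sep 25.
Add 8 hours 15 minutes leg 1 → 05:22 UTC (Sep 26).
Add 1 hour and 8 minutes layover in Darwin → 06:30 UTC.
Add 7 hours 15 minutes leg 2 → 13:45 UTC.
Add 54 minutes layover in Yangon → 14:39 UTC.
Add 10 hours 19 minutes leg 3 → 00:58 UTC (Sep 27).
New Almaty is UTC+4:30, so local arrival = 00:58 + 4:30 = 05:28 on Sep 27.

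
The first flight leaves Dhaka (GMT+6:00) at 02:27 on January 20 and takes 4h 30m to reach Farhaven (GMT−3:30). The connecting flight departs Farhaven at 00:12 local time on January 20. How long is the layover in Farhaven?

2 hours 45 minutes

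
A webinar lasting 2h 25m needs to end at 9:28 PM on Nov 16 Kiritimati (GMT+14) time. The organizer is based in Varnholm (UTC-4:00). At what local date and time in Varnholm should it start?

1:03 AM on November 16

Target end time in UTC: 9:28 PM − 14:00 = 7:28 AM on Nov 16.
Subtract 2 hours and 25 minutes → start 5:03 AM UTC on Nov 16.
Varnholm is UTC−4:00: 5:03 AM − 4:00 = 1:03 AM on Nov 16.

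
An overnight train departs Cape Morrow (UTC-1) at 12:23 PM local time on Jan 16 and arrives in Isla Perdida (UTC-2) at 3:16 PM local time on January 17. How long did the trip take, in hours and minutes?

Departure in UTC: 12:23 PM + 1:00 = 1:23 PM on Jan 16.
Arrival in UTC: 3:16 PM + 2:00 = 5:16 PM on Jan 17.
Elapsed = 5:16 PM − 1:23 PM (+1 day) = 27 hours 53 minutes.

27 hours 53 minutes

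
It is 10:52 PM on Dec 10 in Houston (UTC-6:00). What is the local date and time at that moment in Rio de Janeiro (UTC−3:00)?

1:52 AM on Dec 11

In UTC: 10:52 PM + 6:00 = 4:52 AM on Dec 11.
Rio de Janeiro is UTC−3:00: 4:52 AM − 3:00 = 1:52 AM on Dec 11.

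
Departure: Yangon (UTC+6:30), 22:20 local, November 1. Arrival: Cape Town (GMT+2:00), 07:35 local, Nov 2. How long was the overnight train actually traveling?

Cape Town is 4:30 behind Yangon.
Clock-face elapsed time (ignoring zones) is 9 hours 15 minutes.
Actual elapsed = 9 hours 15 minutes + 4:30 = 13 hours 45 minutes.

13 hours 45 minutes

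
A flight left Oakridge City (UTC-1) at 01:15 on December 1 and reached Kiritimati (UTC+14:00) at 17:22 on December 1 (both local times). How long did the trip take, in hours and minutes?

1 hour 7 minutes

Kiritimati is 15:00 ahead of Oakridge City.
Clock-face elapsed time (ignoring zones) is 16 hours 7 minutes.
Actual elapsed = 16 hours 7 minutes − 15:00 = 1 hour 7 minutes.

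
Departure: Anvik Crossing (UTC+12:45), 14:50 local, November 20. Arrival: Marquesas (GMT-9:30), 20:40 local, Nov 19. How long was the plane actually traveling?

Departure in UTC: 14:50 − 12:45 = 02:05 on Nov 20.
Arrival in UTC: 20:40 + 9:30 = 06:10 on Nov 20.
Elapsed = 06:10 − 02:05 = 4 hours 5 minutes.

4 hours 5 minutes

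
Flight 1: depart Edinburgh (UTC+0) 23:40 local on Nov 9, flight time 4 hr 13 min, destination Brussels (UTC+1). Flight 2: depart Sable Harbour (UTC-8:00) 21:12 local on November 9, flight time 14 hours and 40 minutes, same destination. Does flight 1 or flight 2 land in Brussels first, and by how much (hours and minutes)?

Flight 1 departs at 23:40 UTC (Nov 9).
+4 hours and 13 minutes → arrive 03:53 UTC on Nov 10.
Flight 2 in UTC: 21:12 + 8:00 = 05:12 on Nov 10.
+14 hours 40 minutes → arrive 19:52 UTC on Nov 10.
Flight 1 lands earlier by 15 hours 59 minutes.

the first, by 15 hours 59 minutes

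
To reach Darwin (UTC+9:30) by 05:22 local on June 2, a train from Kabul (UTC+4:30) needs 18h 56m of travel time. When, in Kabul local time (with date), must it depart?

Target arrival in UTC: 05:22 − 9:30 = 19:52 on Jun 1.
Subtract 18 hours and 56 minutes → departure 00:56 UTC on Jun 1.
Kabul is UTC+4:30: 00:56 + 4:30 = 05:26 on Jun 1.

05:26 on June 1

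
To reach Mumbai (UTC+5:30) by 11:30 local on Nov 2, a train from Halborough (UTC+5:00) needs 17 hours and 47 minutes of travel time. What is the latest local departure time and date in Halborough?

17:13 on Nov 1

Target arrival in UTC: 11:30 − 5:30 = 06:00 on Nov 2.
Subtract 17 hours 47 minutes → departure 12:13 UTC on Nov 1.
Halborough is UTC+5:00: 12:13 + 5:00 = 17:13 on Nov 1.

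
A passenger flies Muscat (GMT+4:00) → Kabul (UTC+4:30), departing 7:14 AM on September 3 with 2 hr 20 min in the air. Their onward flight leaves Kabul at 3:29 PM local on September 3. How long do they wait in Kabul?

5 hours 25 minutes

Convert departure to UTC: 7:14 AM − 4:00 = 3:14 AM UTC on Sep 3.
Add 2 hours 20 minutes flight time → 5:34 AM UTC.
Kabul is UTC+4:30, so local arrival = 5:34 AM + 4:30 = 10:04 AM on Sep 3.
Layover = 3:29 PM − 10:04 AM = 5 hours 25 minutes.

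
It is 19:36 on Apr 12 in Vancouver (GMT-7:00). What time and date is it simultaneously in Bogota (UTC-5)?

In UTC: 19:36 + 7:00 = 02:36 on Apr 13.
Bogota is UTC−5:00: 02:36 − 5:00 = 21:36 on Apr 12.

21:36 on April 12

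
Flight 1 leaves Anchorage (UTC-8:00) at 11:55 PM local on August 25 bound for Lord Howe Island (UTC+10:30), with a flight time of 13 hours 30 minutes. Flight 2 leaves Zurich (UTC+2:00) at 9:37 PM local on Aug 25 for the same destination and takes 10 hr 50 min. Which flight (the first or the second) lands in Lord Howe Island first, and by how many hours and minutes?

the second, by 14 hours 58 minutes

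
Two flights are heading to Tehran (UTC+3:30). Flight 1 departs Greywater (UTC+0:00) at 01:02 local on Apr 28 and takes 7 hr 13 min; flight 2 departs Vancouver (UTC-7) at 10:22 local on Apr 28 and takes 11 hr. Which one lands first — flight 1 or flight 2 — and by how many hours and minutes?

the first, by 20 hours 7 minutes

Flight 1 departs at 01:02 UTC (Apr 28).
+7 hours and 13 minutes → arrive 08:15 UTC on Apr 28.
Flight 2 in UTC: 10:22 + 7:00 = 17:22 on Apr 28.
+11 hours → arrive 04:22 UTC on Apr 29.
Flight 1 lands earlier by 20 hours 7 minutes.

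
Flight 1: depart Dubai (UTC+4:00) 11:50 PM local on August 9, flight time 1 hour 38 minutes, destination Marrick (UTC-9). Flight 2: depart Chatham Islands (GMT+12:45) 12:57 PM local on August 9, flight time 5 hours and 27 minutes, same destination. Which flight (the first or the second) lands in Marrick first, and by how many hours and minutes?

Flight 1 in UTC: 11:50 PM − 4:00 = 7:50 PM on Aug 9.
+1 hour 38 minutes → arrive 9:28 PM UTC on Aug 9.
Flight 2 in UTC: 12:57 PM − 12:45 = 12:12 AM on Aug 9.
+5 hours 27 minutes → arrive 5:39 AM UTC on Aug 9.
Flight 2 lands earlier by 15 hours 49 minutes.

the second, by 15 hours 49 minutes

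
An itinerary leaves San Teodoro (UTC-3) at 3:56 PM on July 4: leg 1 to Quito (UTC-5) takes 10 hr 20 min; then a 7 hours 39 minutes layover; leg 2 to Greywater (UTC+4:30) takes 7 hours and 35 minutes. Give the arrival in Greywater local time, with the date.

Convert departure to UTC: 3:56 PM + 3:00 = 6:56 PM UTC on Jul 4.
Add 10 hours and 20 minutes leg 1 → 5:16 AM UTC (Jul 5).
Add 7 hours 39 minutes layover in Quito → 12:55 PM UTC.
Add 7 hours and 35 minutes leg 2 → 8:30 PM UTC.
Greywater is UTC+4:30, so local arrival = 8:30 PM + 4:30 = 1:00 AM on Jul 6.

1:00 AM on July 6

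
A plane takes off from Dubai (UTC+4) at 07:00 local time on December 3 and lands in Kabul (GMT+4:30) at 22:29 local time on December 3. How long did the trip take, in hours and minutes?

14 hours 59 minutes

Departure in UTC: 07:00 − 4:00 = 03:00 on Dec 3.
Arrival in UTC: 22:29 − 4:30 = 17:59 on Dec 3.
Elapsed = 17:59 − 03:00 = 14 hours 59 minutes.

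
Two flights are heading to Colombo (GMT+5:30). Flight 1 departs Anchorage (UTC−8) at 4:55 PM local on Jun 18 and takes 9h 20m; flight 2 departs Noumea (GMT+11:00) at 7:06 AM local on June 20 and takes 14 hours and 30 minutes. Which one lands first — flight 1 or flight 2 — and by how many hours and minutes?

Flight 1 in UTC: 4:55 PM + 8:00 = 12:55 AM on Jun 19.
+9 hours 20 minutes → arrive 10:15 AM UTC on Jun 19.
Flight 2 in UTC: 7:06 AM − 11:00 = 8:06 PM on Jun 19.
+14 hours and 30 minutes → arrive 10:36 AM UTC on Jun 20.
Flight 1 lands earlier by 24 hours 21 minutes.

the first, by 24 hours 21 minutes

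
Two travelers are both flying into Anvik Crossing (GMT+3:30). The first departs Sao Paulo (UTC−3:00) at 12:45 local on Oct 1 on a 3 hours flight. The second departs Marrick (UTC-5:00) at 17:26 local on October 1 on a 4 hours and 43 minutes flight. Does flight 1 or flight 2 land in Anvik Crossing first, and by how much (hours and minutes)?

the first, by 8 hours 24 minutes

Flight 1 in UTC: 12:45 + 3:00 = 15:45 on Oct 1.
+3 hours → arrive 18:45 UTC on Oct 1.
Flight 2 in UTC: 17:26 + 5:00 = 22:26 on Oct 1.
+4 hours and 43 minutes → arrive 03:09 UTC on Oct 2.
Flight 1 lands earlier by 8 hours 24 minutes.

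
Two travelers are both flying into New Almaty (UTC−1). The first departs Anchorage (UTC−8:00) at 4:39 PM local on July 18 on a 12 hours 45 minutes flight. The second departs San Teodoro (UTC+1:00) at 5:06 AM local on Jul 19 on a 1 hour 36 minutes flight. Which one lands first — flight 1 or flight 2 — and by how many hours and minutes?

the second, by 7 hours 42 minutes

Flight 1 in UTC: 4:39 PM + 8:00 = 12:39 AM on Jul 19.
+12 hours 45 minutes → arrive 1:24 PM UTC on Jul 19.
Flight 2 in UTC: 5:06 AM − 1:00 = 4:06 AM on Jul 19.
+1 hour and 36 minutes → arrive 5:42 AM UTC on Jul 19.
Flight 2 lands earlier by 7 hours 42 minutes.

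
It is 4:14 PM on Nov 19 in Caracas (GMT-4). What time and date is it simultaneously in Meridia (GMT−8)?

12:14 PM on November 19

In UTC: 4:14 PM + 4:00 = 8:14 PM on Nov 19.
Meridia is UTC−8:00: 8:14 PM − 8:00 = 12:14 PM on Nov 19.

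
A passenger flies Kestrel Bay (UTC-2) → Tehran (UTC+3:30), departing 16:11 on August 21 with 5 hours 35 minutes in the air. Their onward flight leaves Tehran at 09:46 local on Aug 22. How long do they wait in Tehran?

Convert departure to UTC: 16:11 + 2:00 = 18:11 UTC on Aug 21.
Add 5 hours 35 minutes flight time → 23:46 UTC.
Tehran is UTC+3:30, so local arrival = 23:46 + 3:30 = 03:16 on Aug 22.
Layover = 09:46 − 03:16 = 6 hours 30 minutes.

6 hours 30 minutes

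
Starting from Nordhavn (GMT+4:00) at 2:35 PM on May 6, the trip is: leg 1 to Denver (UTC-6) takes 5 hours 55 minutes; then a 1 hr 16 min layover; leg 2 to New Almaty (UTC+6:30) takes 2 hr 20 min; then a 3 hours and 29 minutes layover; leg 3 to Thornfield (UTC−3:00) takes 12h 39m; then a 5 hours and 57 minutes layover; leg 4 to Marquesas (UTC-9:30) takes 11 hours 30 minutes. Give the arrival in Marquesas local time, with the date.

8:11 PM on May 7

Convert departure to UTC: 2:35 PM − 4:00 = 10:35 AM UTC on May 6.
Add 5 hours 55 minutes leg 1 → 4:30 PM UTC.
Add 1 hour 16 minutes layover in Denver → 5:46 PM UTC.
Add 2 hours 20 minutes leg 2 → 8:06 PM UTC.
Add 3 hours and 29 minutes layover in New Almaty → 11:35 PM UTC.
Add 12 hours 39 minutes leg 3 → 12:14 PM UTC (May 7).
Add 5 hours 57 minutes layover in Thornfield → 6:11 PM UTC.
Add 11 hours and 30 minutes leg 4 → 5:41 AM UTC (May 8).
Marquesas is UTC−9:30, so local arrival = 5:41 AM − 9:30 = 8:11 PM on May 7.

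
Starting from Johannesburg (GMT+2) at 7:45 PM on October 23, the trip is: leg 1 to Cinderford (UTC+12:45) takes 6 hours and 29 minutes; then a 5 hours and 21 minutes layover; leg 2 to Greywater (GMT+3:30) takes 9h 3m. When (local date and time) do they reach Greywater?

6:08 PM on Oct 24

Convert departure to UTC: 7:45 PM − 2:00 = 5:45 PM UTC on Oct 23.
Add 6 hours 29 minutes leg 1 → 12:14 AM UTC (Oct 24).
Add 5 hours and 21 minutes layover in Cinderford → 5:35 AM UTC.
Add 9 hours and 3 minutes leg 2 → 2:38 PM UTC.
Greywater is UTC+3:30, so local arrival = 2:38 PM + 3:30 = 6:08 PM on Oct 24.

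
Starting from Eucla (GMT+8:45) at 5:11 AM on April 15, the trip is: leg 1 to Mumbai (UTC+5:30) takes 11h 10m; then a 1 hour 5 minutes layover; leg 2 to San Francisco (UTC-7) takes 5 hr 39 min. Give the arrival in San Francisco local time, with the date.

Convert departure to UTC: 5:11 AM − 8:45 = 8:26 PM UTC on Apr 14.
Add 11 hours 10 minutes leg 1 → 7:36 AM UTC (Apr 15).
Add 1 hour and 5 minutes layover in Mumbai → 8:41 AM UTC.
Add 5 hours and 39 minutes leg 2 → 2:20 PM UTC.
San Francisco is UTC−7:00, so local arrival = 2:20 PM − 7:00 = 7:20 AM on Apr 15.

7:20 AM on April 15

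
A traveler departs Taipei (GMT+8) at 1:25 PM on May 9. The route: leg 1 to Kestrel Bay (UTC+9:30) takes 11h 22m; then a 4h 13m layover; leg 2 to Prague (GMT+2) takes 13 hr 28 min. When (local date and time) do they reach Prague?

12:28 PM on May 10

Convert departure to UTC: 1:25 PM − 8:00 = 5:25 AM UTC on May 9.
Add 11 hours and 22 minutes leg 1 → 4:47 PM UTC.
Add 4 hours 13 minutes layover in Kestrel Bay → 9:00 PM UTC.
Add 13 hours 28 minutes leg 2 → 10:28 AM UTC (May 10).
Prague is UTC+2:00, so local arrival = 10:28 AM + 2:00 = 12:28 PM on May 10.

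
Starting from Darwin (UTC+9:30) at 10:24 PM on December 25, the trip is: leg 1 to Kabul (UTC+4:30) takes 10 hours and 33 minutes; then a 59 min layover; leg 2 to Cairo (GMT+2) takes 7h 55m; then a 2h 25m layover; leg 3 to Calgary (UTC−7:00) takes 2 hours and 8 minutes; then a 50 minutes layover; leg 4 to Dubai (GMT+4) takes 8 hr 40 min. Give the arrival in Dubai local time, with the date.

2:24 AM on December 27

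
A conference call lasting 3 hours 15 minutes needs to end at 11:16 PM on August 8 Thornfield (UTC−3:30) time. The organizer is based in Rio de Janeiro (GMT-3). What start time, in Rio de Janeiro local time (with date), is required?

Target end time in UTC: 11:16 PM + 3:30 = 2:46 AM on Aug 9.
Subtract 3 hours and 15 minutes → start 11:31 PM UTC on Aug 8.
Rio de Janeiro is UTC−3:00: 11:31 PM − 3:00 = 8:31 PM on Aug 8.

8:31 PM on Aug 8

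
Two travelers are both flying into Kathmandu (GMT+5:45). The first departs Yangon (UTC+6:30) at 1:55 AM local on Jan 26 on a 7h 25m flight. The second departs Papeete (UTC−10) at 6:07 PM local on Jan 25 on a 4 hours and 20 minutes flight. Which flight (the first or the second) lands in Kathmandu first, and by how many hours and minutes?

the first, by 5 hours 37 minutes

Flight 1 in UTC: 1:55 AM − 6:30 = 7:25 PM on Jan 25.
+7 hours and 25 minutes → arrive 2:50 AM UTC on Jan 26.
Flight 2 in UTC: 6:07 PM + 10:00 = 4:07 AM on Jan 26.
+4 hours and 20 minutes → arrive 8:27 AM UTC on Jan 26.
Flight 1 lands earlier by 5 hours 37 minutes.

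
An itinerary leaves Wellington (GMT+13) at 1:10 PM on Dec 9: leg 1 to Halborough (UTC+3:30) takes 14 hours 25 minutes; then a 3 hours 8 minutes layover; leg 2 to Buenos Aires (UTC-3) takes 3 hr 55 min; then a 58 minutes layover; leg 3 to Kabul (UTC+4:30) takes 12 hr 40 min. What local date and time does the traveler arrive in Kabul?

3:46 PM on December 10

Convert departure to UTC: 1:10 PM − 13:00 = 12:10 AM UTC on Dec 9.
Add 14 hours 25 minutes leg 1 → 2:35 PM UTC.
Add 3 hours 8 minutes layover in Halborough → 5:43 PM UTC.
Add 3 hours and 55 minutes leg 2 → 9:38 PM UTC.
Add 58 minutes layover in Buenos Aires → 10:36 PM UTC.
Add 12 hours and 40 minutes leg 3 → 11:16 AM UTC (Dec 10).
Kabul is UTC+4:30, so local arrival = 11:16 AM + 4:30 = 3:46 PM on Dec 10.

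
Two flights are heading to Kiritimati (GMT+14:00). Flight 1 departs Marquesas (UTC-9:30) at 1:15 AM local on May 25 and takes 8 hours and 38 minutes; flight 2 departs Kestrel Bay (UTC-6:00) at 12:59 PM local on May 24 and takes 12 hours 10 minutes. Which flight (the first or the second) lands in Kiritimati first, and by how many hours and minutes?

the second, by 12 hours 14 minutes

Flight 1 in UTC: 1:15 AM + 9:30 = 10:45 AM on May 25.
+8 hours and 38 minutes → arrive 7:23 PM UTC on May 25.
Flight 2 in UTC: 12:59 PM + 6:00 = 6:59 PM on May 24.
+12 hours and 10 minutes → arrive 7:09 AM UTC on May 25.
Flight 2 lands earlier by 12 hours 14 minutes.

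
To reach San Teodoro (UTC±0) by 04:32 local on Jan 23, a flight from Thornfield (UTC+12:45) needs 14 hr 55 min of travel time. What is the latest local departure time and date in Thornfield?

Target arrival is already UTC: 04:32 on Jan 23.
Subtract 14 hours 55 minutes → departure 13:37 UTC on Jan 22.
Thornfield is UTC+12:45: 13:37 + 12:45 = 02:22 on Jan 23.

02:22 on January 23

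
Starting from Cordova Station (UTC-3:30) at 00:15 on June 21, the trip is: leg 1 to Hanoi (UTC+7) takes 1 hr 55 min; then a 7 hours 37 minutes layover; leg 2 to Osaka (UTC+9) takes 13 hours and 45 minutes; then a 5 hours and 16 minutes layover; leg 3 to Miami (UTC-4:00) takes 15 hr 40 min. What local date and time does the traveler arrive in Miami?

Convert departure to UTC: 00:15 + 3:30 = 03:45 UTC on Jun 21.
Add 1 hour 55 minutes leg 1 → 05:40 UTC.
Add 7 hours 37 minutes layover in Hanoi → 13:17 UTC.
Add 13 hours and 45 minutes leg 2 → 03:02 UTC (Jun 22).
Add 5 hours and 16 minutes layover in Osaka → 08:18 UTC.
Add 15 hours and 40 minutes leg 3 → 23:58 UTC.
Miami is UTC−4:00, so local arrival = 23:58 − 4:00 = 19:58 on Jun 22.

19:58 on June 22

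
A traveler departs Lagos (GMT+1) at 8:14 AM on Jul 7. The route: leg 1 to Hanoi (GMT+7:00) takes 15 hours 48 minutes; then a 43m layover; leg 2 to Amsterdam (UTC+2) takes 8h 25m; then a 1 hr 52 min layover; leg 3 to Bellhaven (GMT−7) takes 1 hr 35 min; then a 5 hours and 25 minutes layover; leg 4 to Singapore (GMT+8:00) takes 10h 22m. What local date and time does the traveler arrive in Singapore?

11:24 AM on July 9

Convert departure to UTC: 8:14 AM − 1:00 = 7:14 AM UTC on Jul 7.
Add 15 hours and 48 minutes leg 1 → 11:02 PM UTC.
Add 43 minutes layover in Hanoi → 11:45 PM UTC.
Add 8 hours and 25 minutes leg 2 → 8:10 AM UTC (Jul 8).
Add 1 hour 52 minutes layover in Amsterdam → 10:02 AM UTC.
Add 1 hour 35 minutes leg 3 → 11:37 AM UTC.
Add 5 hours and 25 minutes layover in Bellhaven → 5:02 PM UTC.
Add 10 hours 22 minutes leg 4 → 3:24 AM UTC (Jul 9).
Singapore is UTC+8:00, so local arrival = 3:24 AM + 8:00 = 11:24 AM on Jul 9.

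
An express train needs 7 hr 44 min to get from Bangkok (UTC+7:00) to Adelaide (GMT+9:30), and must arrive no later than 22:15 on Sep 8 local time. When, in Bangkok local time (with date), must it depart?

Target arrival in UTC: 22:15 − 9:30 = 12:45 on Sep 8.
Subtract 7 hours and 44 minutes → departure 05:01 UTC on Sep 8.
Bangkok is UTC+7:00: 05:01 + 7:00 = 12:01 on Sep 8.

12:01 on September 8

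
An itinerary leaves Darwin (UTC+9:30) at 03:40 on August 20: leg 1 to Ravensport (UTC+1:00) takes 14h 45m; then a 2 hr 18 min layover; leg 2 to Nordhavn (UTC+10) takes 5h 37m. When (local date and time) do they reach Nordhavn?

02:50 on August 21

Convert departure to UTC: 03:40 − 9:30 = 18:10 UTC on Aug 19.
Add 14 hours 45 minutes leg 1 → 08:55 UTC (Aug 20).
Add 2 hours and 18 minutes layover in Ravensport → 11:13 UTC.
Add 5 hours 37 minutes leg 2 → 16:50 UTC.
Nordhavn is UTC+10:00, so local arrival = 16:50 + 10:00 = 02:50 on Aug 21.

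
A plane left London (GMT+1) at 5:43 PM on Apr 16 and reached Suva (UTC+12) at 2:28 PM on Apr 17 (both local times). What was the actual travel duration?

Departure in UTC: 5:43 PM − 1:00 = 4:43 PM on Apr 16.
Arrival in UTC: 2:28 PM − 12:00 = 2:28 AM on Apr 17.
Elapsed = 2:28 AM − 4:43 PM (+1 day) = 9 hours 45 minutes.

9 hours 45 minutes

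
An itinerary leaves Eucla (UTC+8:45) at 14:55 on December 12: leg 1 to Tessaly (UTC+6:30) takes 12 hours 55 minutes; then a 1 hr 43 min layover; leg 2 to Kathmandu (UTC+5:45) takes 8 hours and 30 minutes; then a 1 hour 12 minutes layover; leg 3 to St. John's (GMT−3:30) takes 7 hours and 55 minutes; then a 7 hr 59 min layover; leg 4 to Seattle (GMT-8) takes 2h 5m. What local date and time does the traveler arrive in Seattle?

Convert departure to UTC: 14:55 − 8:45 = 06:10 UTC on Dec 12.
Add 12 hours 55 minutes leg 1 → 19:05 UTC.
Add 1 hour and 43 minutes layover in Tessaly → 20:48 UTC.
Add 8 hours and 30 minutes leg 2 → 05:18 UTC (Dec 13).
Add 1 hour 12 minutes layover in Kathmandu → 06:30 UTC.
Add 7 hours 55 minutes leg 3 → 14:25 UTC.
Add 7 hours 59 minutes layover in St. John's → 22:24 UTC.
Add 2 hours 5 minutes leg 4 → 00:29 UTC (Dec 14).
Seattle is UTC−8:00, so local arrival = 00:29 − 8:00 = 16:29 on Dec 13.

16:29 on Dec 13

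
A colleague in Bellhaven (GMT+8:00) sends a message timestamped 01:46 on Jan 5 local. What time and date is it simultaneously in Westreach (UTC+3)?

In UTC: 01:46 − 8:00 = 17:46 on Jan 4.
Westreach is UTC+3:00: 17:46 + 3:00 = 20:46 on Jan 4.

20:46 on January 4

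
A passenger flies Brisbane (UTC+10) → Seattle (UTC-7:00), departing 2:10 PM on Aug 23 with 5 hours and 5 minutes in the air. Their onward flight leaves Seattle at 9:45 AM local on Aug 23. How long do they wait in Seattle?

7 hours 30 minutes

Convert departure to UTC: 2:10 PM − 10:00 = 4:10 AM UTC on Aug 23.
Add 5 hours and 5 minutes flight time → 9:15 AM UTC.
Seattle is UTC−7:00, so local arrival = 9:15 AM − 7:00 = 2:15 AM on Aug 23.
Layover = 9:45 AM − 2:15 AM = 7 hours 30 minutes.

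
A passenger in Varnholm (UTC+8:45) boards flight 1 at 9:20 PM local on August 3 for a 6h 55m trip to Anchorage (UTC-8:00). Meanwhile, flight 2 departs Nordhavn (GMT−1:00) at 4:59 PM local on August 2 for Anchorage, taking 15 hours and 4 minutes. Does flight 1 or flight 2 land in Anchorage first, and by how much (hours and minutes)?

the second, by 10 hours 27 minutes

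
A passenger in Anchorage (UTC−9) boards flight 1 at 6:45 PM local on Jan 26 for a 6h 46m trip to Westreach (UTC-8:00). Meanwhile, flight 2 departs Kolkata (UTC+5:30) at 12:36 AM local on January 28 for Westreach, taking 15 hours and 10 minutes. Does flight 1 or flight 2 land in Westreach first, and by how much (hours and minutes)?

the first, by 23 hours 45 minutes

Flight 1 in UTC: 6:45 PM + 9:00 = 3:45 AM on Jan 27.
+6 hours and 46 minutes → arrive 10:31 AM UTC on Jan 27.
Flight 2 in UTC: 12:36 AM − 5:30 = 7:06 PM on Jan 27.
+15 hours 10 minutes → arrive 10:16 AM UTC on Jan 28.
Flight 1 lands earlier by 23 hours 45 minutes.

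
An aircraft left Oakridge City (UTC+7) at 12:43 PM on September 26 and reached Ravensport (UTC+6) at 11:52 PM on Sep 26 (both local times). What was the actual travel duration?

12 hours 9 minutes

Ravensport is 1:00 behind Oakridge City.
Clock-face elapsed time (ignoring zones) is 11 hours 9 minutes.
Actual elapsed = 11 hours 9 minutes + 1:00 = 12 hours 9 minutes.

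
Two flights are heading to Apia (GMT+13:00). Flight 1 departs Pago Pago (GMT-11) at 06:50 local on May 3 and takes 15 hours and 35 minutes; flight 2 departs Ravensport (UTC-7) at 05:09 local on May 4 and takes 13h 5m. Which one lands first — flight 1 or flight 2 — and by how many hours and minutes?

Flight 1 in UTC: 06:50 + 11:00 = 17:50 on May 3.
+15 hours 35 minutes → arrive 09:25 UTC on May 4.
Flight 2 in UTC: 05:09 + 7:00 = 12:09 on May 4.
+13 hours 5 minutes → arrive 01:14 UTC on May 5.
Flight 1 lands earlier by 15 hours 49 minutes.

the first, by 15 hours 49 minutes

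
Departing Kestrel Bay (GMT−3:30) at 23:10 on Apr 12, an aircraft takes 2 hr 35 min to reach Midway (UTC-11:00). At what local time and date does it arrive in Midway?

Convert departure to UTC: 23:10 + 3:30 = 02:40 UTC on Apr 13.
Add 2 hours 35 minutes travel time → 05:15 UTC.
Midway is UTC−11:00, so local arrival = 05:15 − 11:00 = 18:15 on Apr 12.

18:15 on Apr 12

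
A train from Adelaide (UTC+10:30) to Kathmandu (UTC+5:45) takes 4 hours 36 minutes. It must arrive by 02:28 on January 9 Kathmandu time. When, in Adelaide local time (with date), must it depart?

Target arrival in UTC: 02:28 − 5:45 = 20:43 on Jan 8.
Subtract 4 hours 36 minutes → departure 16:07 UTC on Jan 8.
Adelaide is UTC+10:30: 16:07 + 10:30 = 02:37 on Jan 9.

02:37 on January 9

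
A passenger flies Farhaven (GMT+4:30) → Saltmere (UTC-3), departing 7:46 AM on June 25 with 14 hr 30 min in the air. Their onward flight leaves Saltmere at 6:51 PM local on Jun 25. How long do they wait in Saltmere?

Convert departure to UTC: 7:46 AM − 4:30 = 3:16 AM UTC on Jun 25.
Add 14 hours 30 minutes flight time → 5:46 PM UTC.
Saltmere is UTC−3:00, so local arrival = 5:46 PM − 3:00 = 2:46 PM on Jun 25.
Layover = 6:51 PM − 2:46 PM = 4 hours 5 minutes.

4 hours 5 minutes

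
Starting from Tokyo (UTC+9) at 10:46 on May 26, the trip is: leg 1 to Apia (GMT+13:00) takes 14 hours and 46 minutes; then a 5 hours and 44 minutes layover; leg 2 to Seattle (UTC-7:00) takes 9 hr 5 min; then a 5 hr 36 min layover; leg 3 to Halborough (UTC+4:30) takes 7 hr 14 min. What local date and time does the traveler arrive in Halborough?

Convert departure to UTC: 10:46 − 9:00 = 01:46 UTC on May 26.
Add 14 hours and 46 minutes leg 1 → 16:32 UTC.
Add 5 hours and 44 minutes layover in Apia → 22:16 UTC.
Add 9 hours 5 minutes leg 2 → 07:21 UTC (May 27).
Add 5 hours and 36 minutes layover in Seattle → 12:57 UTC.
Add 7 hours 14 minutes leg 3 → 20:11 UTC.
Halborough is UTC+4:30, so local arrival = 20:11 + 4:30 = 00:41 on May 28.

00:41 on May 28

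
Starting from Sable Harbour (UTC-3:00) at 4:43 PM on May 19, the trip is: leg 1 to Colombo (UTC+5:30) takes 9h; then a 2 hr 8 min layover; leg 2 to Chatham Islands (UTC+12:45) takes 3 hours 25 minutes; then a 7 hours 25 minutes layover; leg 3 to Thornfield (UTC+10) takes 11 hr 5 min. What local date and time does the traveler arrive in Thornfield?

Convert departure to UTC: 4:43 PM + 3:00 = 7:43 PM UTC on May 19.
Add 9 hours leg 1 → 4:43 AM UTC (May 20).
Add 2 hours and 8 minutes layover in Colombo → 6:51 AM UTC.
Add 3 hours 25 minutes leg 2 → 10:16 AM UTC.
Add 7 hours 25 minutes layover in Chatham Islands → 5:41 PM UTC.
Add 11 hours 5 minutes leg 3 → 4:46 AM UTC (May 21).
Thornfield is UTC+10:00, so local arrival = 4:46 AM + 10:00 = 2:46 PM on May 21.

2:46 PM on May 21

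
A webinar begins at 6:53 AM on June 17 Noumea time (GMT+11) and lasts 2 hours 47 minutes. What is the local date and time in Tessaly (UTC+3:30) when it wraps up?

2:10 AM on Jun 17

Tessaly is 7:30 behind Noumea.
After 2 hours and 47 minutes it is 9:40 AM in Noumea.
Shift by the zone difference: 9:40 AM − 7:30 = 2:10 AM on Jun 17 in Tessaly.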